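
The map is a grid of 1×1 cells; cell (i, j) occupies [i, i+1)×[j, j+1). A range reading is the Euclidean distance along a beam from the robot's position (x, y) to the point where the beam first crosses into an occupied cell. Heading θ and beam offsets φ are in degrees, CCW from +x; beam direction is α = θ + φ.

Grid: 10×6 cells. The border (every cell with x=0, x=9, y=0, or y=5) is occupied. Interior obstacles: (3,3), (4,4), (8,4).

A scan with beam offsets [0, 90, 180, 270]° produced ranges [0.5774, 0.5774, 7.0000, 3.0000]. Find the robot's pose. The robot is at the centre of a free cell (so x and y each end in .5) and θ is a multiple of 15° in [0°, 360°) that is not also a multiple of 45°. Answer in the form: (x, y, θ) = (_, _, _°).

Candidates: 29 free-cell centres × 16 headings = 464 poses. Raycast each; keep the one whose scan matches to 4 dp.
  (6.5, 2.5, 210°): beam 1 = 3.0000 ≠ 0.5774 ✗
  (7.5, 3.5, 165°): beam 1 = 2.5882 ≠ 0.5774 ✗
  (8.5, 2.5, 195°): beam 1 = 5.7956 ≠ 0.5774 ✗
  (5.5, 3.5, 345°): beam 1 = 3.6235 ≠ 0.5774 ✗
  …
  (7.5, 4.5, 30°): r_1=0.5774, r_2=0.5774, r_3=7.0000, r_4=3.0000 — all match ✓
Unique over the lattice → pose = (7.5, 4.5, 30°).

(x, y, θ) = (7.5, 4.5, 30°)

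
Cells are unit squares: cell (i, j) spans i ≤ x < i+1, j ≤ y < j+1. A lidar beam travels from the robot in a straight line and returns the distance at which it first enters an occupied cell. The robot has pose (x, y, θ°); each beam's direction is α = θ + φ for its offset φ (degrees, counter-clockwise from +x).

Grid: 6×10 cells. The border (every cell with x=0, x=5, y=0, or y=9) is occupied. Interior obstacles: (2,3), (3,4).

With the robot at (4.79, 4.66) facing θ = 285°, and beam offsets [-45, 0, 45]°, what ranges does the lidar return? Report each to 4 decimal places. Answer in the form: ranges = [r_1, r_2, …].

beam 1: φ=-45°, α=240°
  d=(-0.5000,-0.8660)  start (4,4)  tX=1.5800 tY=0.7621  stride 1/|dx|=2.0000 1/|dy|=1.1547
    cross y-line → (4,3), t=0.7621
    cross x-line → (3,3), t=1.5800
    cross y-line → (3,2), t=1.9168
    cross y-line → (3,1), t=3.0715
    cross x-line → (2,1), t=3.5800
    cross y-line → (2,0), t=4.2262 (wall)
  → r_1 = 4.2262
beam 2: φ=0°, α=285°
  d=(0.2588,-0.9659)  start (4,4)  tX=0.8114 tY=0.6833  stride 1/|dx|=3.8637 1/|dy|=1.0353
    cross y-line → (4,3), t=0.6833
    cross x-line → (5,3), t=0.8114 (wall)
  → r_2 = 0.8114
beam 3: φ=45°, α=330°
  d=(0.8660,-0.5000)  start (4,4)  tX=0.2425 tY=1.3200  stride 1/|dx|=1.1547 1/|dy|=2.0000
    cross x-line → (5,4), t=0.2425 (wall)
  → r_3 = 0.2425

ranges = [4.2262, 0.8114, 0.2425]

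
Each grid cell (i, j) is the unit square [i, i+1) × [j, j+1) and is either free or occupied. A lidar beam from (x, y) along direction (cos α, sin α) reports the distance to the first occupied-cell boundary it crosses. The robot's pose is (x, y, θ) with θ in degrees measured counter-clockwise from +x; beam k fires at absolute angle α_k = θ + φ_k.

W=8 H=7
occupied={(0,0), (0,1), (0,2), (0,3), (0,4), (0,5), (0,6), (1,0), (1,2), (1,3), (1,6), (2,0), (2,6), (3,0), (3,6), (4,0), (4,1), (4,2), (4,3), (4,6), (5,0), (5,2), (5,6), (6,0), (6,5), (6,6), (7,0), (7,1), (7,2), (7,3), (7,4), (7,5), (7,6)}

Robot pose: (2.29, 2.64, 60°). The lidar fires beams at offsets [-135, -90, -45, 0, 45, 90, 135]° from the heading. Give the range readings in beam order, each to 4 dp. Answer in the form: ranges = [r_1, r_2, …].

beam 1: φ=-135°, α=285°
  cosα=0.2588 sinα=-0.9659 | (2,2) | tMaxX 2.7432 tMaxY 0.6626 | tΔX 3.8637 tΔY 1.0353
    t=0.6626 [y] (2,1)
    t=1.6979 [y] (2,0) — stop
  → r_1 = 1.6979
beam 2: φ=-90°, α=330°
  cosα=0.8660 sinα=-0.5000 | (2,2) | tMaxX 0.8198 tMaxY 1.2800 | tΔX 1.1547 tΔY 2.0000
    t=0.8198 [x] (3,2)
    t=1.2800 [y] (3,1)
    t=1.9745 [x] (4,1) — stop
  → r_2 = 1.9745
beam 3: φ=-45°, α=15°
  cosα=0.9659 sinα=0.2588 | (2,2) | tMaxX 0.7350 tMaxY 1.3909 | tΔX 1.0353 tΔY 3.8637
    t=0.7350 [x] (3,2)
    t=1.3909 [y] (3,3)
    t=1.7703 [x] (4,3) — stop
  → r_3 = 1.7703
beam 4: φ=0°, α=60°
  cosα=0.5000 sinα=0.8660 | (2,2) | tMaxX 1.4200 tMaxY 0.4157 | tΔX 2.0000 tΔY 1.1547
    t=0.4157 [y] (2,3)
    t=1.4200 [x] (3,3)
    t=1.5704 [y] (3,4)
    t=2.7251 [y] (3,5)
    t=3.4200 [x] (4,5)
    t=3.8798 [y] (4,6) — stop
  → r_4 = 3.8798
beam 5: φ=45°, α=105°
  cosα=-0.2588 sinα=0.9659 | (2,2) | tMaxX 1.1205 tMaxY 0.3727 | tΔX 3.8637 tΔY 1.0353
    t=0.3727 [y] (2,3)
    t=1.1205 [x] (1,3) — stop
  → r_5 = 1.1205
beam 6: φ=90°, α=150°
  cosα=-0.8660 sinα=0.5000 | (2,2) | tMaxX 0.3349 tMaxY 0.7200 | tΔX 1.1547 tΔY 2.0000
    t=0.3349 [x] (1,2) — stop
  → r_6 = 0.3349
beam 7: φ=135°, α=195°
  cosα=-0.9659 sinα=-0.2588 | (2,2) | tMaxX 0.3002 tMaxY 2.4728 | tΔX 1.0353 tΔY 3.8637
    t=0.3002 [x] (1,2) — stop
  → r_7 = 0.3002

ranges = [1.6979, 1.9745, 1.7703, 3.8798, 1.1205, 0.3349, 0.3002]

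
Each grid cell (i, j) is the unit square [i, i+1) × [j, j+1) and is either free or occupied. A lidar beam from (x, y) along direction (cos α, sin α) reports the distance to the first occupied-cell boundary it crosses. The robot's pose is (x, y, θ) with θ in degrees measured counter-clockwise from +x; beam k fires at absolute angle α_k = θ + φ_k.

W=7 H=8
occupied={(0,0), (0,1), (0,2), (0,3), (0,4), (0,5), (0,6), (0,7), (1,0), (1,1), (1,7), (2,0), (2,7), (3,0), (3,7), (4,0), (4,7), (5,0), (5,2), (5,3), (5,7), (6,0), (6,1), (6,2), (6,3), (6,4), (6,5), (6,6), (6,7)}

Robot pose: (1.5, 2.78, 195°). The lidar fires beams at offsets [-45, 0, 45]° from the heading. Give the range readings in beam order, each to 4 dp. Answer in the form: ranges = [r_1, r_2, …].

ranges = [0.5774, 0.5176, 0.9007]

beam 1: φ=-45°, α=150°
  cosα=-0.8660 sinα=0.5000 | (1,2) | tMaxX 0.5774 tMaxY 0.4400 | tΔX 1.1547 tΔY 2.0000
    t=0.4400 [y] (1,3)
    t=0.5774 [x] (0,3) — stop
  → r_1 = 0.5774
beam 2: φ=0°, α=195°
  cosα=-0.9659 sinα=-0.2588 | (1,2) | tMaxX 0.5176 tMaxY 3.0137 | tΔX 1.0353 tΔY 3.8637
    t=0.5176 [x] (0,2) — stop
  → r_2 = 0.5176
beam 3: φ=45°, α=240°
  cosα=-0.5000 sinα=-0.8660 | (1,2) | tMaxX 1.0000 tMaxY 0.9007 | tΔX 2.0000 tΔY 1.1547
    t=0.9007 [y] (1,1) — stop
  → r_3 = 0.9007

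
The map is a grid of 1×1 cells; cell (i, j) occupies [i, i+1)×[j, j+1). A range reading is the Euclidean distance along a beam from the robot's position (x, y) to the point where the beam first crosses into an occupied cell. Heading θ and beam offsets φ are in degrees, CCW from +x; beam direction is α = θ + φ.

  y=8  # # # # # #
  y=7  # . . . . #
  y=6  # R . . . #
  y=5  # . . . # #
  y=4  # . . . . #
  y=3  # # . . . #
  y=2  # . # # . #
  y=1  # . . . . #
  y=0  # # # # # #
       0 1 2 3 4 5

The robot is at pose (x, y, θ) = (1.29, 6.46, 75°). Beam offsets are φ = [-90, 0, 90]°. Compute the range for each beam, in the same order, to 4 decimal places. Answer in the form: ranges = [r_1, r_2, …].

beam 1: φ=-90°, α=345°
  dir = (cos 345°, sin 345°) = (0.9659, -0.2588); from cell (1,6)
  next x-line at t=0.7350, next y-line at t=1.7773; Δt_x=1.0353, Δt_y=3.8637
    x: enter (2,6) at t=0.7350
    x: enter (3,6) at t=1.7703
    y: enter (3,5) at t=1.7773
    x: enter (4,5) at t=2.8056 ← occupied
  → r_1 = 2.8056
beam 2: φ=0°, α=75°
  dir = (cos 75°, sin 75°) = (0.2588, 0.9659); from cell (1,6)
  next x-line at t=2.7432, next y-line at t=0.5590; Δt_x=3.8637, Δt_y=1.0353
    y: enter (1,7) at t=0.5590
    y: enter (1,8) at t=1.5943 ← occupied
  → r_2 = 1.5943
beam 3: φ=90°, α=165°
  dir = (cos 165°, sin 165°) = (-0.9659, 0.2588); from cell (1,6)
  next x-line at t=0.3002, next y-line at t=2.0864; Δt_x=1.0353, Δt_y=3.8637
    x: enter (0,6) at t=0.3002 ← occupied
  → r_3 = 0.3002

ranges = [2.8056, 1.5943, 0.3002]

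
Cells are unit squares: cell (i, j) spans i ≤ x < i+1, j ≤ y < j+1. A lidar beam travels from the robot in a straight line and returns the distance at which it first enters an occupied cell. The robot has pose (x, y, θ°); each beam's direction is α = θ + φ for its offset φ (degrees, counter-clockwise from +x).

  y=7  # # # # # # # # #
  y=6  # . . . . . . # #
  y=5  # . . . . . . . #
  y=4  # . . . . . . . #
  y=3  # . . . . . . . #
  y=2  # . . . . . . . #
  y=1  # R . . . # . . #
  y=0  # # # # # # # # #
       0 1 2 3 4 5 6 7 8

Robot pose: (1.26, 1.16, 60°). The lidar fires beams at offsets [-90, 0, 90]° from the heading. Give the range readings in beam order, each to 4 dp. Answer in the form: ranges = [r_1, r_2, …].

beam 1: φ=-90°, α=330°
  direction (0.8660, -0.5000); cell (1,1); t to first gridline: x 0.8545, y 0.3200 (then +1.1547 / +2.0000)
    (1,0) via y @ 0.3200  # hit
  → r_1 = 0.3200
beam 2: φ=0°, α=60°
  direction (0.5000, 0.8660); cell (1,1); t to first gridline: x 1.4800, y 0.9699 (then +2.0000 / +1.1547)
    (1,2) via y @ 0.9699
    (2,2) via x @ 1.4800
    (2,3) via y @ 2.1246
    (2,4) via y @ 3.2793
    (3,4) via x @ 3.4800
    (3,5) via y @ 4.4341
    (4,5) via x @ 5.4800
    (4,6) via y @ 5.5888
    (4,7) via y @ 6.7435  # hit
  → r_2 = 6.7435
beam 3: φ=90°, α=150°
  direction (-0.8660, 0.5000); cell (1,1); t to first gridline: x 0.3002, y 1.6800 (then +1.1547 / +2.0000)
    (0,1) via x @ 0.3002  # hit
  → r_3 = 0.3002

ranges = [0.3200, 6.7435, 0.3002]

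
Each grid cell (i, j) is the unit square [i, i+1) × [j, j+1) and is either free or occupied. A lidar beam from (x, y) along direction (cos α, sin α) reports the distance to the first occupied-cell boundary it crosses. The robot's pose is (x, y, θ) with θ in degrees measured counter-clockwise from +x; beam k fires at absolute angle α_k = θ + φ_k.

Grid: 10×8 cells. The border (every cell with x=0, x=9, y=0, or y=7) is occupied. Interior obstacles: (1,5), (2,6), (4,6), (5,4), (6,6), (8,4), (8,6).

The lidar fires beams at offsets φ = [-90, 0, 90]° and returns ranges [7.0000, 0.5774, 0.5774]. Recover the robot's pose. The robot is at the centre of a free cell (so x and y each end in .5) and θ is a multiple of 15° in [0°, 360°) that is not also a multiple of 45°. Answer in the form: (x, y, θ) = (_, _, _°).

Candidates: 41 free-cell centres × 16 headings = 656 poses. Raycast each; keep the one whose scan matches to 4 dp.
  (5.5, 3.5, 15°): beam 1 = 2.5882 ≠ 7.0000 ✗
  (8.5, 2.5, 105°): beam 1 = 0.5176 ≠ 7.0000 ✗
  (1.5, 2.5, 75°): beam 1 = 5.7956 ≠ 7.0000 ✗
  …
  (1.5, 4.5, 60°): r_1=7.0000, r_2=0.5774, r_3=0.5774 — all match ✓
Only this pose fits every beam.

(x, y, θ) = (1.5, 4.5, 60°)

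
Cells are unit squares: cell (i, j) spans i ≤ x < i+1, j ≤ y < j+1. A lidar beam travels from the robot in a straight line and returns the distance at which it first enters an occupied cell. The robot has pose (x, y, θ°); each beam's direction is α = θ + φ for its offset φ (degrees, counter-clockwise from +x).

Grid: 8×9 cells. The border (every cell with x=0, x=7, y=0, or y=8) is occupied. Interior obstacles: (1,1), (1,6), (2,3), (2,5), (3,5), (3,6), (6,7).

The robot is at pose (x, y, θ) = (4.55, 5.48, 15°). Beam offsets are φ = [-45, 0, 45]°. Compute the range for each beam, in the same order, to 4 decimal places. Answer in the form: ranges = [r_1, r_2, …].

beam 1: φ=-45°, α=330°
  d=(0.8660,-0.5000)  start (4,5)  tX=0.5196 tY=0.9600  stride 1/|dx|=1.1547 1/|dy|=2.0000
    cross x-line → (5,5), t=0.5196
    cross y-line → (5,4), t=0.9600
    cross x-line → (6,4), t=1.6743
    cross x-line → (7,4), t=2.8290 (wall)
  → r_1 = 2.8290
beam 2: φ=0°, α=15°
  d=(0.9659,0.2588)  start (4,5)  tX=0.4659 tY=2.0091  stride 1/|dx|=1.0353 1/|dy|=3.8637
    cross x-line → (5,5), t=0.4659
    cross x-line → (6,5), t=1.5012
    cross y-line → (6,6), t=2.0091
    cross x-line → (7,6), t=2.5364 (wall)
  → r_2 = 2.5364
beam 3: φ=45°, α=60°
  d=(0.5000,0.8660)  start (4,5)  tX=0.9000 tY=0.6004  stride 1/|dx|=2.0000 1/|dy|=1.1547
    cross y-line → (4,6), t=0.6004
    cross x-line → (5,6), t=0.9000
    cross y-line → (5,7), t=1.7551
    cross x-line → (6,7), t=2.9000 (wall)
  → r_3 = 2.9000

ranges = [2.8290, 2.5364, 2.9000]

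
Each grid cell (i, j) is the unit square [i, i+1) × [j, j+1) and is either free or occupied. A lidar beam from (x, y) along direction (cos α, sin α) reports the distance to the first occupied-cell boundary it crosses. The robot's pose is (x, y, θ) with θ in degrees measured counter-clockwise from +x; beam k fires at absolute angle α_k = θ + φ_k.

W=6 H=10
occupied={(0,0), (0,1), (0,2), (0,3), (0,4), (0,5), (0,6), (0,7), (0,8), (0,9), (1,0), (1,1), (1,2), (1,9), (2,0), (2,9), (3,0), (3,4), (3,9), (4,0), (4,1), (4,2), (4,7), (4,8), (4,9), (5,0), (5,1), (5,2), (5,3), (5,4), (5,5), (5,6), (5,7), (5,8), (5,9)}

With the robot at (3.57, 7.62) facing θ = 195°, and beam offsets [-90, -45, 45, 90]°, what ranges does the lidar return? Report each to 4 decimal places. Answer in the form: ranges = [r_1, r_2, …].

beam 1: φ=-90°, α=105°
  cosα=-0.2588 sinα=0.9659 | (3,7) | tMaxX 2.2023 tMaxY 0.3934 | tΔX 3.8637 tΔY 1.0353
    t=0.3934 [y] (3,8)
    t=1.4287 [y] (3,9) — stop
  → r_1 = 1.4287
beam 2: φ=-45°, α=150°
  cosα=-0.8660 sinα=0.5000 | (3,7) | tMaxX 0.6582 tMaxY 0.7600 | tΔX 1.1547 tΔY 2.0000
    t=0.6582 [x] (2,7)
    t=0.7600 [y] (2,8)
    t=1.8129 [x] (1,8)
    t=2.7600 [y] (1,9) — stop
  → r_2 = 2.7600
beam 3: φ=45°, α=240°
  cosα=-0.5000 sinα=-0.8660 | (3,7) | tMaxX 1.1400 tMaxY 0.7159 | tΔX 2.0000 tΔY 1.1547
    t=0.7159 [y] (3,6)
    t=1.1400 [x] (2,6)
    t=1.8706 [y] (2,5)
    t=3.0253 [y] (2,4)
    t=3.1400 [x] (1,4)
    t=4.1800 [y] (1,3)
    t=5.1400 [x] (0,3) — stop
  → r_3 = 5.1400
beam 4: φ=90°, α=285°
  cosα=0.2588 sinα=-0.9659 | (3,7) | tMaxX 1.6614 tMaxY 0.6419 | tΔX 3.8637 tΔY 1.0353
    t=0.6419 [y] (3,6)
    t=1.6614 [x] (4,6)
    t=1.6771 [y] (4,5)
    t=2.7124 [y] (4,4)
    t=3.7477 [y] (4,3)
    t=4.7830 [y] (4,2) — stop
  → r_4 = 4.7830

ranges = [1.4287, 2.7600, 5.1400, 4.7830]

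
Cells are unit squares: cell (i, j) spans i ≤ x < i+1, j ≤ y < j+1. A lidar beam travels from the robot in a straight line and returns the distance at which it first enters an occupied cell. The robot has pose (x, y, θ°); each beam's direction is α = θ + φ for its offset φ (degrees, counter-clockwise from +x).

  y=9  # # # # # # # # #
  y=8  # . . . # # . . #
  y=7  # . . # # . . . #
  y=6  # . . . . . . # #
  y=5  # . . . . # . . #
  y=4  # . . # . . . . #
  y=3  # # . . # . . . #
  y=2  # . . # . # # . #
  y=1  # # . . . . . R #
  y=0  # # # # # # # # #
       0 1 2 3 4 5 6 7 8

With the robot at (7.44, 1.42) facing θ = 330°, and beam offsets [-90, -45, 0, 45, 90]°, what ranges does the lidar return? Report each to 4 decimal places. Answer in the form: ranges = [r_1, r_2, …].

beam 1: φ=-90°, α=240°
  cosα=-0.5000 sinα=-0.8660 | (7,1) | tMaxX 0.8800 tMaxY 0.4850 | tΔX 2.0000 tΔY 1.1547
    t=0.4850 [y] (7,0) — stop
  → r_1 = 0.4850
beam 2: φ=-45°, α=285°
  cosα=0.2588 sinα=-0.9659 | (7,1) | tMaxX 2.1637 tMaxY 0.4348 | tΔX 3.8637 tΔY 1.0353
    t=0.4348 [y] (7,0) — stop
  → r_2 = 0.4348
beam 3: φ=0°, α=330°
  cosα=0.8660 sinα=-0.5000 | (7,1) | tMaxX 0.6466 tMaxY 0.8400 | tΔX 1.1547 tΔY 2.0000
    t=0.6466 [x] (8,1) — stop
  → r_3 = 0.6466
beam 4: φ=45°, α=15°
  cosα=0.9659 sinα=0.2588 | (7,1) | tMaxX 0.5798 tMaxY 2.2409 | tΔX 1.0353 tΔY 3.8637
    t=0.5798 [x] (8,1) — stop
  → r_4 = 0.5798
beam 5: φ=90°, α=60°
  cosα=0.5000 sinα=0.8660 | (7,1) | tMaxX 1.1200 tMaxY 0.6697 | tΔX 2.0000 tΔY 1.1547
    t=0.6697 [y] (7,2)
    t=1.1200 [x] (8,2) — stop
  → r_5 = 1.1200

ranges = [0.4850, 0.4348, 0.6466, 0.5798, 1.1200]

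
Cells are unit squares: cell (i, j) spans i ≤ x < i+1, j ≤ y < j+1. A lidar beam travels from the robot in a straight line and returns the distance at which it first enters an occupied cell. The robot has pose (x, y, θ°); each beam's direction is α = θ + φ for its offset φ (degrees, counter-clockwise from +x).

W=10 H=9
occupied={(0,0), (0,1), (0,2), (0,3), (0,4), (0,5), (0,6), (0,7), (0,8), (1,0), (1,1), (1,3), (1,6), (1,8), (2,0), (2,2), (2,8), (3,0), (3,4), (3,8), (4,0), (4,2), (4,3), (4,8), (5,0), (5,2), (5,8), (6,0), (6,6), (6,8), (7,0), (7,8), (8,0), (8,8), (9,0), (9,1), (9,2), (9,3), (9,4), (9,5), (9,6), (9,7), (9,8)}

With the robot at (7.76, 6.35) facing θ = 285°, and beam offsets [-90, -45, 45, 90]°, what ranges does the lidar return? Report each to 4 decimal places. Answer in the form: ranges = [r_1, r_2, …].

ranges = [0.7868, 3.8682, 1.4318, 1.2837]

beam 1: φ=-90°, α=195°
  dir = (cos 195°, sin 195°) = (-0.9659, -0.2588); from cell (7,6)
  next x-line at t=0.7868, next y-line at t=1.3523; Δt_x=1.0353, Δt_y=3.8637
    x: enter (6,6) at t=0.7868 ← occupied
  → r_1 = 0.7868
beam 2: φ=-45°, α=240°
  dir = (cos 240°, sin 240°) = (-0.5000, -0.8660); from cell (7,6)
  next x-line at t=1.5200, next y-line at t=0.4041; Δt_x=2.0000, Δt_y=1.1547
    y: enter (7,5) at t=0.4041
    x: enter (6,5) at t=1.5200
    y: enter (6,4) at t=1.5588
    y: enter (6,3) at t=2.7135
    x: enter (5,3) at t=3.5200
    y: enter (5,2) at t=3.8682 ← occupied
  → r_2 = 3.8682
beam 3: φ=45°, α=330°
  dir = (cos 330°, sin 330°) = (0.8660, -0.5000); from cell (7,6)
  next x-line at t=0.2771, next y-line at t=0.7000; Δt_x=1.1547, Δt_y=2.0000
    x: enter (8,6) at t=0.2771
    y: enter (8,5) at t=0.7000
    x: enter (9,5) at t=1.4318 ← occupied
  → r_3 = 1.4318
beam 4: φ=90°, α=15°
  dir = (cos 15°, sin 15°) = (0.9659, 0.2588); from cell (7,6)
  next x-line at t=0.2485, next y-line at t=2.5114; Δt_x=1.0353, Δt_y=3.8637
    x: enter (8,6) at t=0.2485
    x: enter (9,6) at t=1.2837 ← occupied
  → r_4 = 1.2837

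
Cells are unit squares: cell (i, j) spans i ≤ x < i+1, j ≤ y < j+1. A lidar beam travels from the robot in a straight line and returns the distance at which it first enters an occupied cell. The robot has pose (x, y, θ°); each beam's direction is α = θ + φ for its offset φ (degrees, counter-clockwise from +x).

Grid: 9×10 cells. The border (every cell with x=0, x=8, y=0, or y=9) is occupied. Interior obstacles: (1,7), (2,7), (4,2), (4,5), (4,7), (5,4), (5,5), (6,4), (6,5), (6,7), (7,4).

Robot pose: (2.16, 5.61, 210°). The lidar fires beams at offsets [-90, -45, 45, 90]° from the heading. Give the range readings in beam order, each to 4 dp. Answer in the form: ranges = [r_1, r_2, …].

ranges = [1.6050, 1.2009, 4.4819, 3.6800]

beam 1: φ=-90°, α=120°
  direction (-0.5000, 0.8660); cell (2,5); t to first gridline: x 0.3200, y 0.4503 (then +2.0000 / +1.1547)
    (1,5) via x @ 0.3200
    (1,6) via y @ 0.4503
    (1,7) via y @ 1.6050  # hit
  → r_1 = 1.6050
beam 2: φ=-45°, α=165°
  direction (-0.9659, 0.2588); cell (2,5); t to first gridline: x 0.1656, y 1.5068 (then +1.0353 / +3.8637)
    (1,5) via x @ 0.1656
    (0,5) via x @ 1.2009  # hit
  → r_2 = 1.2009
beam 3: φ=45°, α=255°
  direction (-0.2588, -0.9659); cell (2,5); t to first gridline: x 0.6182, y 0.6315 (then +3.8637 / +1.0353)
    (1,5) via x @ 0.6182
    (1,4) via y @ 0.6315
    (1,3) via y @ 1.6668
    (1,2) via y @ 2.7021
    (1,1) via y @ 3.7373
    (0,1) via x @ 4.4819  # hit
  → r_3 = 4.4819
beam 4: φ=90°, α=300°
  direction (0.5000, -0.8660); cell (2,5); t to first gridline: x 1.6800, y 0.7044 (then +2.0000 / +1.1547)
    (2,4) via y @ 0.7044
    (3,4) via x @ 1.6800
    (3,3) via y @ 1.8591
    (3,2) via y @ 3.0138
    (4,2) via x @ 3.6800  # hit
  → r_4 = 3.6800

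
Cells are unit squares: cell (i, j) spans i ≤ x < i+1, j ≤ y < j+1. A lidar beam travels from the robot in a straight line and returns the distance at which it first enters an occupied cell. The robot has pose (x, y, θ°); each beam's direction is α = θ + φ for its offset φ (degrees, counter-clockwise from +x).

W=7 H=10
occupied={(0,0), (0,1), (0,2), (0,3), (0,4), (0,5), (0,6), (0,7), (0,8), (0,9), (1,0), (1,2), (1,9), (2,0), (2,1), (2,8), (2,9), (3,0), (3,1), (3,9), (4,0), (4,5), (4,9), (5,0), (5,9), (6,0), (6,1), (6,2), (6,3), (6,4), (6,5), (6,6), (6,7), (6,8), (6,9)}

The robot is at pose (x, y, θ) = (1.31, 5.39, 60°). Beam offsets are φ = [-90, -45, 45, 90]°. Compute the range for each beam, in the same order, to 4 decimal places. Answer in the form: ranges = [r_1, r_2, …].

ranges = [5.4155, 4.8554, 1.1977, 0.3580]

beam 1: φ=-90°, α=330°
  dir = (cos 330°, sin 330°) = (0.8660, -0.5000); from cell (1,5)
  next x-line at t=0.7967, next y-line at t=0.7800; Δt_x=1.1547, Δt_y=2.0000
    y: enter (1,4) at t=0.7800
    x: enter (2,4) at t=0.7967
    x: enter (3,4) at t=1.9514
    y: enter (3,3) at t=2.7800
    x: enter (4,3) at t=3.1061
    x: enter (5,3) at t=4.2608
    y: enter (5,2) at t=4.7800
    x: enter (6,2) at t=5.4155 ← occupied
  → r_1 = 5.4155
beam 2: φ=-45°, α=15°
  dir = (cos 15°, sin 15°) = (0.9659, 0.2588); from cell (1,5)
  next x-line at t=0.7143, next y-line at t=2.3569; Δt_x=1.0353, Δt_y=3.8637
    x: enter (2,5) at t=0.7143
    x: enter (3,5) at t=1.7496
    y: enter (3,6) at t=2.3569
    x: enter (4,6) at t=2.7849
    x: enter (5,6) at t=3.8202
    x: enter (6,6) at t=4.8554 ← occupied
  → r_2 = 4.8554
beam 3: φ=45°, α=105°
  dir = (cos 105°, sin 105°) = (-0.2588, 0.9659); from cell (1,5)
  next x-line at t=1.1977, next y-line at t=0.6315; Δt_x=3.8637, Δt_y=1.0353
    y: enter (1,6) at t=0.6315
    x: enter (0,6) at t=1.1977 ← occupied
  → r_3 = 1.1977
beam 4: φ=90°, α=150°
  dir = (cos 150°, sin 150°) = (-0.8660, 0.5000); from cell (1,5)
  next x-line at t=0.3580, next y-line at t=1.2200; Δt_x=1.1547, Δt_y=2.0000
    x: enter (0,5) at t=0.3580 ← occupied
  → r_4 = 0.3580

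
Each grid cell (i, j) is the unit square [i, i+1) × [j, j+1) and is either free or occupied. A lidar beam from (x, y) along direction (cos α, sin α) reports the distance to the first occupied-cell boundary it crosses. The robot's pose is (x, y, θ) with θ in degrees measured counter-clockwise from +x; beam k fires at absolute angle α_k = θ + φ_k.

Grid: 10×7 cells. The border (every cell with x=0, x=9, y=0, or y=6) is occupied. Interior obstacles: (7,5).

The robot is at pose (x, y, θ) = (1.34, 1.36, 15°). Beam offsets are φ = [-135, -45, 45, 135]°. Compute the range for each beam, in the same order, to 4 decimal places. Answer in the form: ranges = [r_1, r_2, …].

beam 1: φ=-135°, α=240°
  direction (-0.5000, -0.8660); cell (1,1); t to first gridline: x 0.6800, y 0.4157 (then +2.0000 / +1.1547)
    (1,0) via y @ 0.4157  # hit
  → r_1 = 0.4157
beam 2: φ=-45°, α=330°
  direction (0.8660, -0.5000); cell (1,1); t to first gridline: x 0.7621, y 0.7200 (then +1.1547 / +2.0000)
    (1,0) via y @ 0.7200  # hit
  → r_2 = 0.7200
beam 3: φ=45°, α=60°
  direction (0.5000, 0.8660); cell (1,1); t to first gridline: x 1.3200, y 0.7390 (then +2.0000 / +1.1547)
    (1,2) via y @ 0.7390
    (2,2) via x @ 1.3200
    (2,3) via y @ 1.8937
    (2,4) via y @ 3.0484
    (3,4) via x @ 3.3200
    (3,5) via y @ 4.2031
    (4,5) via x @ 5.3200
    (4,6) via y @ 5.3578  # hit
  → r_3 = 5.3578
beam 4: φ=135°, α=150°
  direction (-0.8660, 0.5000); cell (1,1); t to first gridline: x 0.3926, y 1.2800 (then +1.1547 / +2.0000)
    (0,1) via x @ 0.3926  # hit
  → r_4 = 0.3926

ranges = [0.4157, 0.7200, 5.3578, 0.3926]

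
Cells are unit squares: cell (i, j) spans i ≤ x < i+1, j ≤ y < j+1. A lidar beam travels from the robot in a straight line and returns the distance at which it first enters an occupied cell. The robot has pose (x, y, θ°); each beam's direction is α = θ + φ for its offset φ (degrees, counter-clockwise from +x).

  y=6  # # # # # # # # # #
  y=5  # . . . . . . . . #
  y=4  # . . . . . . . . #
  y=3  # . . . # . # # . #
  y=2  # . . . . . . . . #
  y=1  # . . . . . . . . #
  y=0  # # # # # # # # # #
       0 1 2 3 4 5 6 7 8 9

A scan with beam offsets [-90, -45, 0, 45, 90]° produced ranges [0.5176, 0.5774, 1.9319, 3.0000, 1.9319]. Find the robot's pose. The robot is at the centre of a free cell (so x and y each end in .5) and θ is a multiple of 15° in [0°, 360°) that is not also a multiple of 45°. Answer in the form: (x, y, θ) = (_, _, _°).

(x, y, θ) = (3.5, 1.5, 345°)

Enumerate (i+0.5, j+0.5, θ) over the 37 free cells and 16 admissible headings. For each, cast all 5 beams and compare to the given ranges.
  (1.5, 4.5, 330°): beam 1 = 1.0000 ≠ 0.5176 ✗
  (1.5, 4.5, 30°): beam 1 = 4.0415 ≠ 0.5176 ✗
  (6.5, 5.5, 15°): beam 1 = 1.5529 ≠ 0.5176 ✗
  (8.5, 5.5, 345°): beam 1 = 1.9319 ≠ 0.5176 ✗
  (5.5, 1.5, 210°): beam 1 = 1.7321 ≠ 0.5176 ✗
  …
  (3.5, 1.5, 345°): r_1=0.5176, r_2=0.5774, r_3=1.9319, r_4=3.0000, r_5=1.9319 — all match ✓
Unique over the lattice → pose = (3.5, 1.5, 345°).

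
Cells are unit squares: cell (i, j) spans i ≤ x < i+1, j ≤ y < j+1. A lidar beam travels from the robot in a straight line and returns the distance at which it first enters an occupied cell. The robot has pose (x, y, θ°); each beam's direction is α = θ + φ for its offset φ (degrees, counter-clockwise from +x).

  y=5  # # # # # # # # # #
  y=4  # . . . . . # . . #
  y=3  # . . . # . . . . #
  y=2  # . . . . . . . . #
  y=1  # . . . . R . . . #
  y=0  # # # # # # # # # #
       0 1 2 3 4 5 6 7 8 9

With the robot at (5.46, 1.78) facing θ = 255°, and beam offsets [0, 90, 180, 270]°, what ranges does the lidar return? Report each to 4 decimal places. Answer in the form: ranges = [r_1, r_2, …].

ranges = [0.8075, 3.0137, 2.2983, 4.6173]

beam 1: φ=0°, α=255°
  cosα=-0.2588 sinα=-0.9659 | (5,1) | tMaxX 1.7773 tMaxY 0.8075 | tΔX 3.8637 tΔY 1.0353
    t=0.8075 [y] (5,0) — stop
  → r_1 = 0.8075
beam 2: φ=90°, α=345°
  cosα=0.9659 sinα=-0.2588 | (5,1) | tMaxX 0.5590 tMaxY 3.0137 | tΔX 1.0353 tΔY 3.8637
    t=0.5590 [x] (6,1)
    t=1.5943 [x] (7,1)
    t=2.6296 [x] (8,1)
    t=3.0137 [y] (8,0) — stop
  → r_2 = 3.0137
beam 3: φ=180°, α=75°
  cosα=0.2588 sinα=0.9659 | (5,1) | tMaxX 2.0864 tMaxY 0.2278 | tΔX 3.8637 tΔY 1.0353
    t=0.2278 [y] (5,2)
    t=1.2630 [y] (5,3)
    t=2.0864 [x] (6,3)
    t=2.2983 [y] (6,4) — stop
  → r_3 = 2.2983
beam 4: φ=270°, α=165°
  cosα=-0.9659 sinα=0.2588 | (5,1) | tMaxX 0.4762 tMaxY 0.8500 | tΔX 1.0353 tΔY 3.8637
    t=0.4762 [x] (4,1)
    t=0.8500 [y] (4,2)
    t=1.5115 [x] (3,2)
    t=2.5468 [x] (2,2)
    t=3.5821 [x] (1,2)
    t=4.6173 [x] (0,2) — stop
  → r_4 = 4.6173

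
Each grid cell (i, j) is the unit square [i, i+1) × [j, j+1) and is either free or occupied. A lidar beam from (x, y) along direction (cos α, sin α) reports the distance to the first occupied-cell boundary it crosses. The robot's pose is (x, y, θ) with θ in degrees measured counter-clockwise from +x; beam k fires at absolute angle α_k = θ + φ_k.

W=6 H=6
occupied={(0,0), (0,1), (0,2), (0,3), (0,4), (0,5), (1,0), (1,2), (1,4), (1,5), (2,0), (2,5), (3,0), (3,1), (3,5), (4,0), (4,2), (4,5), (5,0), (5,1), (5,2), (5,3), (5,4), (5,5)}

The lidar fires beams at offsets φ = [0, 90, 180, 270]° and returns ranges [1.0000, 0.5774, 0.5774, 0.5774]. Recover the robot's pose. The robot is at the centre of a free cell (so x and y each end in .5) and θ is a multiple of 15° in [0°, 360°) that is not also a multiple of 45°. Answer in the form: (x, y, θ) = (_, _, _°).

The pose lattice has 12·16 = 192 candidates. Test each by forward raycasting.
  (2.5, 4.5, 195°): beam 1 = 0.5176 ≠ 1.0000 ✗
  (3.5, 2.5, 345°): beam 1 = 0.5176 ≠ 1.0000 ✗
  (3.5, 4.5, 150°): beam 2 = 4.0415 ≠ 0.5774 ✗
  (4.5, 3.5, 210°): beam 1 = 2.8868 ≠ 1.0000 ✗
  …
  (1.5, 1.5, 330°): r_1=1.0000, r_2=0.5774, r_3=0.5774, r_4=0.5774 — all match ✓
Only this pose fits every beam.

(x, y, θ) = (1.5, 1.5, 330°)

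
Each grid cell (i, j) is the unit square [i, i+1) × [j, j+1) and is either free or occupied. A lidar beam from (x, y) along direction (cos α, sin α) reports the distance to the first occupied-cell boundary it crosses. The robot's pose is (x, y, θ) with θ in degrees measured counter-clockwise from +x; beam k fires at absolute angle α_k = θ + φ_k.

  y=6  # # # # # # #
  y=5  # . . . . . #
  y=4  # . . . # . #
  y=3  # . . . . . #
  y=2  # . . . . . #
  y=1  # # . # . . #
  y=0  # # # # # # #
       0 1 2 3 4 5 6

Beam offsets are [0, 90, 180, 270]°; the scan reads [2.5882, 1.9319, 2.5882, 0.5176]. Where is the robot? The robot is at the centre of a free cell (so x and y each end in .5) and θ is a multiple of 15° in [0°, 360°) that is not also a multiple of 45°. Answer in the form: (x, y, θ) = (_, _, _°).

Enumerate (i+0.5, j+0.5, θ) over the 22 free cells and 16 admissible headings. For each, cast all 4 beams and compare to the given ranges.
  (5.5, 3.5, 345°): beam 1 = 0.5176 ≠ 2.5882 ✗
  (4.5, 1.5, 60°): beam 1 = 3.0000 ≠ 2.5882 ✗
  (3.5, 3.5, 60°): beam 1 = 1.0000 ≠ 2.5882 ✗
  …
  (3.5, 2.5, 345°): r_1=2.5882, r_2=1.9319, r_3=2.5882, r_4=0.5176 — all match ✓
Unique over the lattice → pose = (3.5, 2.5, 345°).

(x, y, θ) = (3.5, 2.5, 345°)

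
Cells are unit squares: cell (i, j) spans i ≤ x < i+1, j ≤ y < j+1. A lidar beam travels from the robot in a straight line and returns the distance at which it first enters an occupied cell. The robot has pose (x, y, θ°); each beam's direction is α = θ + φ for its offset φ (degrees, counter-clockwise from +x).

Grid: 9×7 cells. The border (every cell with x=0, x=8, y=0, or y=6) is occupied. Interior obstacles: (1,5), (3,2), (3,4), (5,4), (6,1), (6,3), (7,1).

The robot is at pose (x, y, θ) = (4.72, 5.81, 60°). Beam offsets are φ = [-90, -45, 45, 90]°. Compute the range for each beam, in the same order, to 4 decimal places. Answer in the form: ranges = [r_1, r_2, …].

beam 1: φ=-90°, α=330°
  direction (0.8660, -0.5000); cell (4,5); t to first gridline: x 0.3233, y 1.6200 (then +1.1547 / +2.0000)
    (5,5) via x @ 0.3233
    (6,5) via x @ 1.4780
    (6,4) via y @ 1.6200
    (7,4) via x @ 2.6327
    (7,3) via y @ 3.6200
    (8,3) via x @ 3.7874  # hit
  → r_1 = 3.7874
beam 2: φ=-45°, α=15°
  direction (0.9659, 0.2588); cell (4,5); t to first gridline: x 0.2899, y 0.7341 (then +1.0353 / +3.8637)
    (5,5) via x @ 0.2899
    (5,6) via y @ 0.7341  # hit
  → r_2 = 0.7341
beam 3: φ=45°, α=105°
  direction (-0.2588, 0.9659); cell (4,5); t to first gridline: x 2.7819, y 0.1967 (then +3.8637 / +1.0353)
    (4,6) via y @ 0.1967  # hit
  → r_3 = 0.1967
beam 4: φ=90°, α=150°
  direction (-0.8660, 0.5000); cell (4,5); t to first gridline: x 0.8314, y 0.3800 (then +1.1547 / +2.0000)
    (4,6) via y @ 0.3800  # hit
  → r_4 = 0.3800

ranges = [3.7874, 0.7341, 0.1967, 0.3800]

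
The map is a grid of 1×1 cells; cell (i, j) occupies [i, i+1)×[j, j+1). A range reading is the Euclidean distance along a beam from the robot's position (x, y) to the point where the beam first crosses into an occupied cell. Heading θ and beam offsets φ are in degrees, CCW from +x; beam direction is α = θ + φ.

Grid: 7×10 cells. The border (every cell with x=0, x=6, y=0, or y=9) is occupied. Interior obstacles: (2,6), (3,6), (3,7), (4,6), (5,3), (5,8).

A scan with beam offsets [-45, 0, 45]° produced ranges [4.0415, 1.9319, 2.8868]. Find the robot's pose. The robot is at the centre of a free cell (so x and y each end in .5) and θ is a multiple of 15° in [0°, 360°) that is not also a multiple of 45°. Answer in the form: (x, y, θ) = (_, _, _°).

(x, y, θ) = (3.5, 4.5, 345°)

Enumerate (i+0.5, j+0.5, θ) over the 34 free cells and 16 admissible headings. For each, cast all 3 beams and compare to the given ranges.
  (5.5, 6.5, 345°): beam 1 = 1.0000 ≠ 4.0415 ✗
  (4.5, 3.5, 15°): beam 1 = 0.5774 ≠ 4.0415 ✗
  (1.5, 7.5, 210°): beam 1 = 0.5176 ≠ 4.0415 ✗
  (5.5, 1.5, 255°): beam 1 = 1.0000 ≠ 4.0415 ✗
  …
  (3.5, 4.5, 345°): r_1=4.0415, r_2=1.9319, r_3=2.8868 — all match ✓
Unique over the lattice → pose = (3.5, 4.5, 345°).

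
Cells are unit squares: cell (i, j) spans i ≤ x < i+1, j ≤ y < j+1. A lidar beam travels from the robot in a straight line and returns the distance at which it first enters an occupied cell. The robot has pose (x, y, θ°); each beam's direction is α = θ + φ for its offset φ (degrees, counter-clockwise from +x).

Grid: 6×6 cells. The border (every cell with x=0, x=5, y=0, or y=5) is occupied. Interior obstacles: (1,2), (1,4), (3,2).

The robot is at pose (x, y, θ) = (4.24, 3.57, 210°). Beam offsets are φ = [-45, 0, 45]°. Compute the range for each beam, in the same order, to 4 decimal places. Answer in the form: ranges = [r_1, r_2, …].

ranges = [2.3190, 1.1400, 0.9273]

beam 1: φ=-45°, α=165°
  dir = (cos 165°, sin 165°) = (-0.9659, 0.2588); from cell (4,3)
  next x-line at t=0.2485, next y-line at t=1.6614; Δt_x=1.0353, Δt_y=3.8637
    x: enter (3,3) at t=0.2485
    x: enter (2,3) at t=1.2837
    y: enter (2,4) at t=1.6614
    x: enter (1,4) at t=2.3190 ← occupied
  → r_1 = 2.3190
beam 2: φ=0°, α=210°
  dir = (cos 210°, sin 210°) = (-0.8660, -0.5000); from cell (4,3)
  next x-line at t=0.2771, next y-line at t=1.1400; Δt_x=1.1547, Δt_y=2.0000
    x: enter (3,3) at t=0.2771
    y: enter (3,2) at t=1.1400 ← occupied
  → r_2 = 1.1400
beam 3: φ=45°, α=255°
  dir = (cos 255°, sin 255°) = (-0.2588, -0.9659); from cell (4,3)
  next x-line at t=0.9273, next y-line at t=0.5901; Δt_x=3.8637, Δt_y=1.0353
    y: enter (4,2) at t=0.5901
    x: enter (3,2) at t=0.9273 ← occupied
  → r_3 = 0.9273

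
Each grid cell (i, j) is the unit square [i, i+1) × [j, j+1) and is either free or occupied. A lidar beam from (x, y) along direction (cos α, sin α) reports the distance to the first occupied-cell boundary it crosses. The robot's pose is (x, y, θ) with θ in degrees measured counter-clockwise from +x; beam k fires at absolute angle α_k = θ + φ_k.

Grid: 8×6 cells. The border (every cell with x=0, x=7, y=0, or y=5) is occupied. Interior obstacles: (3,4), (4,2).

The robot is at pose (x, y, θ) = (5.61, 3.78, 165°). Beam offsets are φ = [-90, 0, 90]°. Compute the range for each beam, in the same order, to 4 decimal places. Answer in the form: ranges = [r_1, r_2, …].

beam 1: φ=-90°, α=75°
  dir = (cos 75°, sin 75°) = (0.2588, 0.9659); from cell (5,3)
  next x-line at t=1.5068, next y-line at t=0.2278; Δt_x=3.8637, Δt_y=1.0353
    y: enter (5,4) at t=0.2278
    y: enter (5,5) at t=1.2630 ← occupied
  → r_1 = 1.2630
beam 2: φ=0°, α=165°
  dir = (cos 165°, sin 165°) = (-0.9659, 0.2588); from cell (5,3)
  next x-line at t=0.6315, next y-line at t=0.8500; Δt_x=1.0353, Δt_y=3.8637
    x: enter (4,3) at t=0.6315
    y: enter (4,4) at t=0.8500
    x: enter (3,4) at t=1.6668 ← occupied
  → r_2 = 1.6668
beam 3: φ=90°, α=255°
  dir = (cos 255°, sin 255°) = (-0.2588, -0.9659); from cell (5,3)
  next x-line at t=2.3569, next y-line at t=0.8075; Δt_x=3.8637, Δt_y=1.0353
    y: enter (5,2) at t=0.8075
    y: enter (5,1) at t=1.8428
    x: enter (4,1) at t=2.3569
    y: enter (4,0) at t=2.8781 ← occupied
  → r_3 = 2.8781

ranges = [1.2630, 1.6668, 2.8781]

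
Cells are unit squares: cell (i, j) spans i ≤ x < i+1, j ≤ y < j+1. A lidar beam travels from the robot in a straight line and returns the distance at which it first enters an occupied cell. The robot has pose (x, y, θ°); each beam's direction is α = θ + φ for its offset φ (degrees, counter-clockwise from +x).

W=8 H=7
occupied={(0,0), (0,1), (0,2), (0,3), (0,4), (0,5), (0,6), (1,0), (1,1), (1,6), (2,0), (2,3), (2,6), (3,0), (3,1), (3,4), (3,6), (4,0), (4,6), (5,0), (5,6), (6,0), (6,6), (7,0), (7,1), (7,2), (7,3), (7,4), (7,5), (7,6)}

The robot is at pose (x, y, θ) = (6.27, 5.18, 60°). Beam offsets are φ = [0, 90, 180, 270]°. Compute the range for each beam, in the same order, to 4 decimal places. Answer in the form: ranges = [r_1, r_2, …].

ranges = [0.9469, 1.6400, 4.5400, 0.8429]

beam 1: φ=0°, α=60°
  dir = (cos 60°, sin 60°) = (0.5000, 0.8660); from cell (6,5)
  next x-line at t=1.4600, next y-line at t=0.9469; Δt_x=2.0000, Δt_y=1.1547
    y: enter (6,6) at t=0.9469 ← occupied
  → r_1 = 0.9469
beam 2: φ=90°, α=150°
  dir = (cos 150°, sin 150°) = (-0.8660, 0.5000); from cell (6,5)
  next x-line at t=0.3118, next y-line at t=1.6400; Δt_x=1.1547, Δt_y=2.0000
    x: enter (5,5) at t=0.3118
    x: enter (4,5) at t=1.4665
    y: enter (4,6) at t=1.6400 ← occupied
  → r_2 = 1.6400
beam 3: φ=180°, α=240°
  dir = (cos 240°, sin 240°) = (-0.5000, -0.8660); from cell (6,5)
  next x-line at t=0.5400, next y-line at t=0.2078; Δt_x=2.0000, Δt_y=1.1547
    y: enter (6,4) at t=0.2078
    x: enter (5,4) at t=0.5400
    y: enter (5,3) at t=1.3625
    y: enter (5,2) at t=2.5172
    x: enter (4,2) at t=2.5400
    y: enter (4,1) at t=3.6719
    x: enter (3,1) at t=4.5400 ← occupied
  → r_3 = 4.5400
beam 4: φ=270°, α=330°
  dir = (cos 330°, sin 330°) = (0.8660, -0.5000); from cell (6,5)
  next x-line at t=0.8429, next y-line at t=0.3600; Δt_x=1.1547, Δt_y=2.0000
    y: enter (6,4) at t=0.3600
    x: enter (7,4) at t=0.8429 ← occupied
  → r_4 = 0.8429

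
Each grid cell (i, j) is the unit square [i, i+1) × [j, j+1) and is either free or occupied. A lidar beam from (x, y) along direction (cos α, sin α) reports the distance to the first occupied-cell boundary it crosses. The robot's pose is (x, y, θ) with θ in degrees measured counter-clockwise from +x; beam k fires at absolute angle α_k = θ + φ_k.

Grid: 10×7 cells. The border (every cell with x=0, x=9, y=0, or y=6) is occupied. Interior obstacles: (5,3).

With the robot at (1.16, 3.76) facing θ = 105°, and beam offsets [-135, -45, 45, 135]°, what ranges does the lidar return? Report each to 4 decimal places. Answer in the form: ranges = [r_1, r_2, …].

ranges = [5.5200, 2.5865, 0.1848, 0.3200]

beam 1: φ=-135°, α=330°
  direction (0.8660, -0.5000); cell (1,3); t to first gridline: x 0.9699, y 1.5200 (then +1.1547 / +2.0000)
    (2,3) via x @ 0.9699
    (2,2) via y @ 1.5200
    (3,2) via x @ 2.1246
    (4,2) via x @ 3.2793
    (4,1) via y @ 3.5200
    (5,1) via x @ 4.4341
    (5,0) via y @ 5.5200  # hit
  → r_1 = 5.5200
beam 2: φ=-45°, α=60°
  direction (0.5000, 0.8660); cell (1,3); t to first gridline: x 1.6800, y 0.2771 (then +2.0000 / +1.1547)
    (1,4) via y @ 0.2771
    (1,5) via y @ 1.4318
    (2,5) via x @ 1.6800
    (2,6) via y @ 2.5865  # hit
  → r_2 = 2.5865
beam 3: φ=45°, α=150°
  direction (-0.8660, 0.5000); cell (1,3); t to first gridline: x 0.1848, y 0.4800 (then +1.1547 / +2.0000)
    (0,3) via x @ 0.1848  # hit
  → r_3 = 0.1848
beam 4: φ=135°, α=240°
  direction (-0.5000, -0.8660); cell (1,3); t to first gridline: x 0.3200, y 0.8776 (then +2.0000 / +1.1547)
    (0,3) via x @ 0.3200  # hit
  → r_4 = 0.3200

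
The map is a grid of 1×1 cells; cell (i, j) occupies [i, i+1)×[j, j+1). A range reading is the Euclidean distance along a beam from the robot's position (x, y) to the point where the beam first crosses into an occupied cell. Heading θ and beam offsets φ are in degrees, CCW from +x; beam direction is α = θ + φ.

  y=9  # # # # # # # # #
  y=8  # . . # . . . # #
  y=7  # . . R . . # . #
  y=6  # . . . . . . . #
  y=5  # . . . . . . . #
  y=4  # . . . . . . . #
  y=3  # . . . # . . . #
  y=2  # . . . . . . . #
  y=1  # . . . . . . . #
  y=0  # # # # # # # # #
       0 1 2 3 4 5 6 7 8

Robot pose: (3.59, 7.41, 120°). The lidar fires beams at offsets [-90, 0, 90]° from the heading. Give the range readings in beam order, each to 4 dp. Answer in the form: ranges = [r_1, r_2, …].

ranges = [3.1800, 0.6813, 2.9907]

beam 1: φ=-90°, α=30°
  dir = (cos 30°, sin 30°) = (0.8660, 0.5000); from cell (3,7)
  next x-line at t=0.4734, next y-line at t=1.1800; Δt_x=1.1547, Δt_y=2.0000
    x: enter (4,7) at t=0.4734
    y: enter (4,8) at t=1.1800
    x: enter (5,8) at t=1.6281
    x: enter (6,8) at t=2.7828
    y: enter (6,9) at t=3.1800 ← occupied
  → r_1 = 3.1800
beam 2: φ=0°, α=120°
  dir = (cos 120°, sin 120°) = (-0.5000, 0.8660); from cell (3,7)
  next x-line at t=1.1800, next y-line at t=0.6813; Δt_x=2.0000, Δt_y=1.1547
    y: enter (3,8) at t=0.6813 ← occupied
  → r_2 = 0.6813
beam 3: φ=90°, α=210°
  dir = (cos 210°, sin 210°) = (-0.8660, -0.5000); from cell (3,7)
  next x-line at t=0.6813, next y-line at t=0.8200; Δt_x=1.1547, Δt_y=2.0000
    x: enter (2,7) at t=0.6813
    y: enter (2,6) at t=0.8200
    x: enter (1,6) at t=1.8360
    y: enter (1,5) at t=2.8200
    x: enter (0,5) at t=2.9907 ← occupied
  → r_3 = 2.9907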